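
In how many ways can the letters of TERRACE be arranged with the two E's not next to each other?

Total arrangements of TERRACE: 7!/(2!·2!) = 1260.
If the two E's are adjacent, glue them into one block, leaving 6 items to arrange: (6)!/(2!) = 360 ways.
Subtracting, 1260 − 360 = 900 arrangements keep the E's apart.

900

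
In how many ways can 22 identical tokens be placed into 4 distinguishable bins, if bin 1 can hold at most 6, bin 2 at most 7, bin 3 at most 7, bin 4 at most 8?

84

Ignoring the caps, the number of non-negative solutions to x_1+…+x_4 = 22 is C(25,3) = 2300.
Subtract solutions that violate a single cap (substitute x_i' = x_i − (cap_i+1)): x_1 ≥ 7 gives C(18,3) = 816; x_2 ≥ 8 gives C(17,3) = 680; x_3 ≥ 8 gives C(17,3) = 680; x_4 ≥ 9 gives C(16,3) = 560. Together 2736.
Add back pairs where two caps are both exceeded: 120 + 120 + 84 + 84 + 56 + 56 = 520.
By inclusion–exclusion the count is 2300 − 2736 + 520 = 84.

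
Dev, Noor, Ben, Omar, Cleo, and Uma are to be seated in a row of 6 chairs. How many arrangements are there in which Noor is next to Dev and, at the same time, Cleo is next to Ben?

96

Treat {Noor,Dev} as one block (2 orders) and {Cleo,Ben} as another (2 orders).
That leaves 4 units to arrange: 2 × 2 × 4! = 4 × 24 = 96.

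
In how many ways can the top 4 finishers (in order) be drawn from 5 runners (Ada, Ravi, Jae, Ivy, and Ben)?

120

This is an ordered selection of 4 from 5: P(5,4).
That gives 5 × 4 × 3 × 2 = 120.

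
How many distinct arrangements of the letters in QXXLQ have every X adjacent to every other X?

Treat the 2 copies of X as a single block. The multiset to arrange is then {XX, L, Q, Q}, 4 items in all.
That gives (4)!/(2!) = 12 arrangements.

12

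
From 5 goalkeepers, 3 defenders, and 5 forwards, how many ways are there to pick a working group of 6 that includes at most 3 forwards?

1568

Split by how many forwards are chosen (0 through 3).
Sum: C(5,0)·C(8,6) + C(5,1)·C(8,5) + C(5,2)·C(8,4) + C(5,3)·C(8,3) = 28 + 280 + 700 + 560 = 1568.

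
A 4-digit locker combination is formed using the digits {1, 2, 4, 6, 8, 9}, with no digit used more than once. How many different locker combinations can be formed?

Choose and order 4 of the 6 symbols: the first digit has 6 options, the next 5, then 4, 3.
That product is 6 × 5 × 4 × 3 = 360.

360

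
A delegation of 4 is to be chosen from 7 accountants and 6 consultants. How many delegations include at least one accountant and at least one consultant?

Unrestricted: C(13,4) = 715 ways to pick any 4 of the 13.
Subtract selections that omit an entire group: no accountants → C(6,4) = 15; no consultants → C(7,4) = 35.
Both groups omitted at once is impossible, so 715 − 50 = 665.

665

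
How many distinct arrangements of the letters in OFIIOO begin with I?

With the first slot taken by I, it remains to arrange the other 5 letters (OFIOO).
Those 5 letters have O appearing 3 times, giving (5)!/(3!) = 20.

20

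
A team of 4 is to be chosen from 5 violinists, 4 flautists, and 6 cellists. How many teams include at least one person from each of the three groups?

With no constraint there are C(15,4) = 1365 possible selections.
Subtract selections that omit an entire group: no violinists → C(10,4) = 210; no flautists → C(11,4) = 330; no cellists → C(9,4) = 126.
Add back selections omitting two groups (i.e. drawn from a single group): C(5,4) + C(4,4) + C(6,4) = 21.
By inclusion–exclusion: 1365 − 666 + 21 = 720.

720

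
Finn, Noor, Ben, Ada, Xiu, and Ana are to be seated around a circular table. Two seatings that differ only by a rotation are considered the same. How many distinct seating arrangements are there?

Fix one person's seat to break rotational symmetry; the remaining 5 people can be arranged in (5)! = 120 ways.

120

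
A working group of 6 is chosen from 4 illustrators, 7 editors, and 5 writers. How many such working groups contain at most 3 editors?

6552

Split by how many editors are chosen (0 through 3).
Sum: C(7,0)·C(9,6) + C(7,1)·C(9,5) + C(7,2)·C(9,4) + C(7,3)·C(9,3) = 84 + 882 + 2646 + 2940 = 6552.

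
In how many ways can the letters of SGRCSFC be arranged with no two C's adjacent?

900

Total arrangements of SGRCSFC: 7!/(2!·2!) = 1260.
If the two C's are adjacent, glue them into one block, leaving 6 items to arrange: (6)!/(2!) = 360 ways.
Subtracting, 1260 − 360 = 900 arrangements keep the C's apart.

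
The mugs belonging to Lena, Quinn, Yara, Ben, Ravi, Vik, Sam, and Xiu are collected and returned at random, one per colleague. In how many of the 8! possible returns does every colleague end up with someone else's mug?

14833

This is the derangement count D_8: permutations of 8 items with no fixed point.
By inclusion–exclusion this is Σ_{j=0}^{8} (−1)^j C(8,j)·(8−j)!.
Computing: 40320 − 40320 + 20160 − 6720 + 1680 − 336 + 56 − 8 + 1 = 14833.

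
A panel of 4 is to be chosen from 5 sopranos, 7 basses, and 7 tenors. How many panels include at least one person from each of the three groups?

1960

Unrestricted: C(19,4) = 3876 ways to pick any 4 of the 19.
Subtract selections that omit an entire group: no sopranos → C(14,4) = 1001; no basses → C(12,4) = 495; no tenors → C(12,4) = 495.
Add back selections omitting two groups (i.e. drawn from a single group): C(5,4) + C(7,4) + C(7,4) = 75.
By inclusion–exclusion: 3876 − 1991 + 75 = 1960.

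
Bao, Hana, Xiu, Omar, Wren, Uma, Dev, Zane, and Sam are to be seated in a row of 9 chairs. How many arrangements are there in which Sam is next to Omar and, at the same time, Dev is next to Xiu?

20160

Treat {Sam,Omar} as one block (2 orders) and {Dev,Xiu} as another (2 orders).
That leaves 7 units to arrange: 2 × 2 × 7! = 4 × 5040 = 20160.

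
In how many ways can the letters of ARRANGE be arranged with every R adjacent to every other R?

Treat the 2 copies of R as a single block. The multiset to arrange is then {RR, A, A, E, G, N}, 6 items in all.
That gives (6)!/(2!) = 360 arrangements.

360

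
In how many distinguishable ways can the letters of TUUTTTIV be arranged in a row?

840

Letter multiplicities in TUUTTTIV: I×1, T×4, U×2, V×1.
The number of distinct arrangements is 8!/(4!·2!) = 40320/48 = 840.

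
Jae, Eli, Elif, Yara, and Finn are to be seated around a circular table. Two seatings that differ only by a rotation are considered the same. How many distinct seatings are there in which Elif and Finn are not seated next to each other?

12

Without the restriction there are (4)! = 24 seatings.
Seatings with Elif beside Finn: treat them as a block with 2 internal orders, giving 2 × (3)! = 12.
Subtracting, 24 − 12 = 12.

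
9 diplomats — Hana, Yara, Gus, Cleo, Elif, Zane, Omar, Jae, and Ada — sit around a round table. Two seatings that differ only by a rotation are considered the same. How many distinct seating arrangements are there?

Around a circle, 9 distinct people have 9!/9 = (8)! = 40320 rotationally distinct seatings.

40320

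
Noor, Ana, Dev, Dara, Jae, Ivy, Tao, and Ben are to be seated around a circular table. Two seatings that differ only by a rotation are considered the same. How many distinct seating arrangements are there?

5040

Seat Noor anywhere (absorbing the rotational symmetry), then permute the other 7: (7)! = 5040.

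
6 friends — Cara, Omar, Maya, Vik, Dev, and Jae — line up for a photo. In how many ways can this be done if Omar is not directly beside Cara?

480

There are 6! = 720 arrangements in all. If Omar and Cara are adjacent, merging them into one block gives 2·(5)! = 240 arrangements.
Complementary counting: 720 − 240 = 480.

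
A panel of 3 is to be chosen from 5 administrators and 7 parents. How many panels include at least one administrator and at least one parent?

175

Unrestricted: C(12,3) = 220 ways to pick any 3 of the 12.
Selections missing a whole group: no administrators → C(7,3) = 35; no parents → C(5,3) = 10.
Both groups omitted at once is impossible, so 220 − 45 = 175.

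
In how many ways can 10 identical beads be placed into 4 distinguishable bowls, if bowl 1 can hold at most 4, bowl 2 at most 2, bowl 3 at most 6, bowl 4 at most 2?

27

By stars and bars, unrestricted non-negative solutions to x_1+…+x_4 = 10 number C(10+3,3) = 286.
Subtract solutions that violate a single cap (substitute x_i' = x_i − (cap_i+1)): x_1 ≥ 5 gives C(8,3) = 56; x_2 ≥ 3 gives C(10,3) = 120; x_3 ≥ 7 gives C(6,3) = 20; x_4 ≥ 3 gives C(10,3) = 120. Together 316.
Add back pairs where two caps are both exceeded: 10 + 0 + 10 + 1 + 35 + 1 = 57.
By inclusion–exclusion the count is 286 − 316 + 57 = 27.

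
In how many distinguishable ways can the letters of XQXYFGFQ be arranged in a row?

Letter multiplicities in XQXYFGFQ: F×2, G×1, Q×2, X×2, Y×1.
Dividing 8! = 40320 by 2!·2!·2! = 8 for the repeated letters gives 5040.

5040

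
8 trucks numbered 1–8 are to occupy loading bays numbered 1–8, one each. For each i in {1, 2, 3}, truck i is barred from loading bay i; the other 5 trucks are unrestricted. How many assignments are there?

Let Aᵢ (for i ∈ {1, 2, 3}) be the placements that put truck i in its forbidden loading bay. Any j of these fix j positions, leaving (8−j)! ways to fill the rest, and there are C(3,j) ways to pick which j.
By inclusion–exclusion, the number of valid placements is Σ_{j=0}^{3} (−1)^j C(3,j)·(8−j)!.
Computing: 40320 − 15120 + 2160 − 120 = 27240.

27240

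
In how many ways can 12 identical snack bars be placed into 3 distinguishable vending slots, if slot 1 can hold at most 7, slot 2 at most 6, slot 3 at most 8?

45

Without the upper bounds there are C(14,2) = 91 ways to split 12 among 3 vending slots.
Subtract solutions that violate a single cap (substitute x_i' = x_i − (cap_i+1)): x_1 ≥ 8 gives C(6,2) = 15; x_2 ≥ 7 gives C(7,2) = 21; x_3 ≥ 9 gives C(5,2) = 10. Together 46.
No two caps can be exceeded simultaneously, so the pair terms are all 0.
By inclusion–exclusion the count is 91 − 46 + 0 = 45.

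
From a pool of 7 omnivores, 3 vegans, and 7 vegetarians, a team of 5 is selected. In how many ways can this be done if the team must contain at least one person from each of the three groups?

3724

Unrestricted: C(17,5) = 6188 ways to pick any 5 of the 17.
Subtract selections that omit an entire group: no omnivores → C(10,5) = 252; no vegans → C(14,5) = 2002; no vegetarians → C(10,5) = 252.
Add back selections omitting two groups (i.e. drawn from a single group): C(7,5) + C(3,5) + C(7,5) = 42.
By inclusion–exclusion: 6188 − 2506 + 42 = 3724.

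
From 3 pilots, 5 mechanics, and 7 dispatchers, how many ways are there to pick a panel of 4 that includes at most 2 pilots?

1353

Split by how many pilots are chosen (0 through 2).
Sum: C(3,0)·C(12,4) + C(3,1)·C(12,3) + C(3,2)·C(12,2) = 495 + 660 + 198 = 1353.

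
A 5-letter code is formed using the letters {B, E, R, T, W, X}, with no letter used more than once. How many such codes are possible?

This is a permutation of 5 out of 6: P(6,5) = 6!/1!.
That product is 6 × 5 × 4 × 3 × 2 = 720.

720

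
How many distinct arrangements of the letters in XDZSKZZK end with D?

420

Fix D in the last position and arrange the remaining 7 letters.
Those 7 letters have K appearing twice and Z appearing 3 times, giving (7)!/(3!·2!) = 420.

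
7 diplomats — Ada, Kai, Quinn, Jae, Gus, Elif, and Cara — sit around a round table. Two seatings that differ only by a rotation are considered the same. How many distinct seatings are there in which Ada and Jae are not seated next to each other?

480

Without the restriction there are (6)! = 720 seatings.
Those with Ada next to Jae: fuse the pair into one unit and seat 6 units around a circle — 2·(5)! = 240.
Subtracting, 720 − 240 = 480.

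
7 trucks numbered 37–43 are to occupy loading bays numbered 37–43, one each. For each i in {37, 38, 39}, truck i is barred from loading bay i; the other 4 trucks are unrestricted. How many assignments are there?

Let Aᵢ (for i ∈ {37, 38, 39}) be the placements that put truck i in its forbidden loading bay. Any j of these fix j positions, leaving (7−j)! ways to fill the rest, and there are C(3,j) ways to pick which j.
By inclusion–exclusion, the number of valid placements is Σ_{j=0}^{3} (−1)^j C(3,j)·(7−j)!.
Computing: 5040 − 2160 + 360 − 24 = 3216.

3216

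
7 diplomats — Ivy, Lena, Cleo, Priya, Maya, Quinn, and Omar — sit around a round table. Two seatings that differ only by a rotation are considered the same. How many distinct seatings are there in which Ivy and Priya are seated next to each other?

240

Glue Ivy and Priya into a block (2 internal orders). Seating 6 units around a circle gives (5)! arrangements.
So 2 × (5)! = 2 × 120 = 240.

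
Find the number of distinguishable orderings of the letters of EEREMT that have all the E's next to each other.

24

Treat the 3 copies of E as a single block. The multiset to arrange is then {EEE, M, R, T}, 4 items in all.
All 4 items are distinct, so there are (4)! = 24 arrangements.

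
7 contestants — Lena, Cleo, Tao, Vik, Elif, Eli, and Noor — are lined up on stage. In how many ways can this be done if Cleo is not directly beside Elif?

There are 7! = 5040 arrangements in all. If Cleo and Elif are adjacent, merging them into one block gives 2·(6)! = 1440 arrangements.
Complementary counting: 5040 − 1440 = 3600.

3600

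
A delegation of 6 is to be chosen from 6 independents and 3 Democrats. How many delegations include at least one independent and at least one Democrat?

83

Unrestricted: C(9,6) = 84 ways to pick any 6 of the 9.
Selections missing a whole group: no independents → C(3,6) = 0; no Democrats → C(6,6) = 1.
Both groups omitted at once is impossible, so 84 − 1 = 83.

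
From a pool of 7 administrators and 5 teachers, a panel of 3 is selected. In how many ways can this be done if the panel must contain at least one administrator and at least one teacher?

175

With no constraint there are C(12,3) = 220 possible selections.
Subtract selections that omit an entire group: no administrators → C(5,3) = 10; no teachers → C(7,3) = 35.
Both groups omitted at once is impossible, so 220 − 45 = 175.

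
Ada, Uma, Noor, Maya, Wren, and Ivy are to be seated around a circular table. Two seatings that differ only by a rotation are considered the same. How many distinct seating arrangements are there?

Fix one person's seat to break rotational symmetry; the remaining 5 people can be arranged in (5)! = 120 ways.

120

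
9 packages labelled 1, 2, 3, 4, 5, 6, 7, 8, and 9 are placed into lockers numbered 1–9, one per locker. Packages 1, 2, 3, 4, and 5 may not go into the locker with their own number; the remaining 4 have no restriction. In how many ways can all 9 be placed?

205056

Let Aᵢ (for 1 ≤ i ≤ 5) be the placements that put package i in its forbidden locker. Any j of these fix j positions, leaving (9−j)! ways to fill the rest, and there are C(5,j) ways to pick which j.
By inclusion–exclusion, the number of valid placements is Σ_{j=0}^{5} (−1)^j C(5,j)·(9−j)!.
Computing: 362880 − 201600 + 50400 − 7200 + 600 − 24 = 205056.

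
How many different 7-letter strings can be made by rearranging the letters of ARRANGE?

ARRANGE has 7 letters with A appearing twice and R appearing twice.
So there are 7! / (2!·2!) = 1260 distinguishable arrangements.

1260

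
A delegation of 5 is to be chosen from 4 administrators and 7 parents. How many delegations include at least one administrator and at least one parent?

Total 5-person selections from all 11: C(11,5) = 462.
Subtract selections that omit an entire group: no administrators → C(7,5) = 21; no parents → C(4,5) = 0.
Both groups omitted at once is impossible, so 462 − 21 = 441.

441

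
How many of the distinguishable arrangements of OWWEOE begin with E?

30

Fix E in the first position and arrange the remaining 5 letters.
Those 5 letters have O appearing twice and W appearing twice, giving (5)!/(2!·2!) = 30.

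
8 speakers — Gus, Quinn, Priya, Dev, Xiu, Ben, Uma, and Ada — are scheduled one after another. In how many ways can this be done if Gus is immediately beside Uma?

10080

Treat {Gus, Uma} as a single unit. There are 7 units to order, and the pair itself can be ordered 2 ways.
So the count is 2·(7)! = 10080.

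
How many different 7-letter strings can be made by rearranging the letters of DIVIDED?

The 7 letters of DIVIDED have repeats: D appearing 3 times and I appearing twice.
The number of distinct arrangements is 7!/(3!·2!) = 5040/12 = 420.

420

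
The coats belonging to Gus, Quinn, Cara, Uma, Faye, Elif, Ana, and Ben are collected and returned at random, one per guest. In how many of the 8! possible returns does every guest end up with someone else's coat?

14833

Count assignments avoiding every fixed point. For any j of the 8 guests fixed to their own coat, the other 8−j can be arranged in (8−j)! ways.
By inclusion–exclusion this is Σ_{j=0}^{8} (−1)^j C(8,j)·(8−j)!.
Computing: 40320 − 40320 + 20160 − 6720 + 1680 − 336 + 56 − 8 + 1 = 14833.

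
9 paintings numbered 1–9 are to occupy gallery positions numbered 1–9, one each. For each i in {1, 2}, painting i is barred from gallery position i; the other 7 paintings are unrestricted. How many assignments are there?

287280

Let Aᵢ (for i ∈ {1, 2}) be the placements that put painting i in its forbidden gallery position. Any j of these fix j positions, leaving (9−j)! ways to fill the rest, and there are C(2,j) ways to pick which j.
By inclusion–exclusion, the number of valid placements is Σ_{j=0}^{2} (−1)^j C(2,j)·(9−j)!.
Computing: 362880 − 80640 + 5040 = 287280.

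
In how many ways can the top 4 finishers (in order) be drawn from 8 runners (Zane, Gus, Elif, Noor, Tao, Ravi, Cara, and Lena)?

This is an ordered selection of 4 from 8: P(8,4).
That gives 8 × 7 × 6 × 5 = 1680.

1680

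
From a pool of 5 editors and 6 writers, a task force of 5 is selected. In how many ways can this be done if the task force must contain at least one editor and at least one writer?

Unrestricted: C(11,5) = 462 ways to pick any 5 of the 11.
Subtract selections that omit an entire group: no editors → C(6,5) = 6; no writers → C(5,5) = 1.
Both groups omitted at once is impossible, so 462 − 7 = 455.

455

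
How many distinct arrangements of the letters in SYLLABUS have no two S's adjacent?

There are 8!/(2!·2!) = 10080 arrangements of SYLLABUS in total.
If the two S's are adjacent, glue them into one block, leaving 7 items to arrange: (7)!/(2!) = 2520 ways.
Subtracting, 10080 − 2520 = 7560 arrangements keep the S's apart.

7560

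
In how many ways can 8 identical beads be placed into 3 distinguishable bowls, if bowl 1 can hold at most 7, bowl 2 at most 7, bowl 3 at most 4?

33

Ignoring the caps, the number of non-negative solutions to x_1+…+x_3 = 8 is C(10,2) = 45.
Subtract solutions that violate a single cap (substitute x_i' = x_i − (cap_i+1)): x_1 ≥ 8 gives C(2,2) = 1; x_2 ≥ 8 gives C(2,2) = 1; x_3 ≥ 5 gives C(5,2) = 10. Together 12.
No two caps can be exceeded simultaneously, so the pair terms are all 0.
By inclusion–exclusion the count is 45 − 12 + 0 = 33.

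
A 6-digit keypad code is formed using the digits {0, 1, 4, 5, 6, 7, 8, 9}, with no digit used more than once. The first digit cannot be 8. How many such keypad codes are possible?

The first digit has 8−1 = 7 choices (anything except 8).
The remaining 5 digits are filled from the other 7 symbols without repetition: 7 × 6 × 5 × 4 × 3 = 2520.
Total: 7 × 2520 = 17640.

17640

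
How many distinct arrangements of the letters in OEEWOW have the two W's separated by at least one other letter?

60

Total arrangements of OEEWOW: 6!/(2!·2!·2!) = 90.
If the two W's are adjacent, glue them into one block, leaving 5 items to arrange: (5)!/(2!·2!) = 30 ways.
Hence 90 − 30 = 60.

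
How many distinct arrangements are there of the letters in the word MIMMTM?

30

The 6 letters of MIMMTM have repeats: M appearing 4 times.
Dividing 6! = 720 by 4! = 24 for the repeated letters gives 30.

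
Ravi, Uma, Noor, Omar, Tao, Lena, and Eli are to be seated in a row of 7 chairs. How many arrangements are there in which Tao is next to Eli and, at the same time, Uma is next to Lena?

Treat {Tao,Eli} as one block (2 orders) and {Uma,Lena} as another (2 orders).
That leaves 5 units to arrange: 2 × 2 × 5! = 4 × 120 = 480.

480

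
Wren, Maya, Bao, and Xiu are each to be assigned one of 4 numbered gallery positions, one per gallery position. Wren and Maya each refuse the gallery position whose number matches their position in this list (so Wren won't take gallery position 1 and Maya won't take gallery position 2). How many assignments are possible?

14

Let Aᵢ (for i ∈ {1, 2}) be the placements that put person i in their forbidden gallery position. Any j of these fix j positions, leaving (4−j)! ways to fill the rest, and there are C(2,j) ways to pick which j.
By inclusion–exclusion, the number of valid placements is Σ_{j=0}^{2} (−1)^j C(2,j)·(4−j)!.
Computing: 24 − 12 + 2 = 14.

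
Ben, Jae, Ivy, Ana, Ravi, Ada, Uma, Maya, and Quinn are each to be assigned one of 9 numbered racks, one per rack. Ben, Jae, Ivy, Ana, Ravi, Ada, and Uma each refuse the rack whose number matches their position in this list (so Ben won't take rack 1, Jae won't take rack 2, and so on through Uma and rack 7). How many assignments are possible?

165016

Let Aᵢ (for 1 ≤ i ≤ 7) be the placements that put person i in their forbidden rack. Any j of these fix j positions, leaving (9−j)! ways to fill the rest, and there are C(7,j) ways to pick which j.
By inclusion–exclusion, the number of valid placements is Σ_{j=0}^{7} (−1)^j C(7,j)·(9−j)!.
Computing: 362880 − 282240 + 105840 − 25200 + 4200 − 504 + 42 − 2 = 165016.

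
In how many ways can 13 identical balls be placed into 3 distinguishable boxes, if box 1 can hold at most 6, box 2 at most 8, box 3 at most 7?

Ignoring the caps, the number of non-negative solutions to x_1+…+x_3 = 13 is C(15,2) = 105.
Subtract solutions that violate a single cap (substitute x_i' = x_i − (cap_i+1)): x_1 ≥ 7 gives C(8,2) = 28; x_2 ≥ 9 gives C(6,2) = 15; x_3 ≥ 8 gives C(7,2) = 21. Together 64.
No two caps can be exceeded simultaneously, so the pair terms are all 0.
By inclusion–exclusion the count is 105 − 64 + 0 = 41.

41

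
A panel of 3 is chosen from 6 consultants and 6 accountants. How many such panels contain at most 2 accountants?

200

Split by how many accountants are chosen (0 through 2).
Sum: C(6,0)·C(6,3) + C(6,1)·C(6,2) + C(6,2)·C(6,1) = 20 + 90 + 90 = 200.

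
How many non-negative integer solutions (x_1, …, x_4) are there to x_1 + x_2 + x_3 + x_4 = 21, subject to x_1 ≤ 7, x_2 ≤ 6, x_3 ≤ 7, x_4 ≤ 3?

10

By stars and bars, unrestricted non-negative solutions to x_1+…+x_4 = 21 number C(21+3,3) = 2024.
Subtract solutions that violate a single cap (substitute x_i' = x_i − (cap_i+1)): x_1 ≥ 8 gives C(16,3) = 560; x_2 ≥ 7 gives C(17,3) = 680; x_3 ≥ 8 gives C(16,3) = 560; x_4 ≥ 4 gives C(20,3) = 1140. Together 2940.
Add back pairs where two caps are both exceeded: 84 + 56 + 220 + 84 + 286 + 220 = 950.
Subtract triples: 0 + 10 + 4 + 10 = 24.
By inclusion–exclusion the count is 2024 − 2940 + 950 − 24 = 10.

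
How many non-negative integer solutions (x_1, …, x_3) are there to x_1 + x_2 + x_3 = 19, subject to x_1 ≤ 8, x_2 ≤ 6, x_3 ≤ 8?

By stars and bars, unrestricted non-negative solutions to x_1+…+x_3 = 19 number C(19+2,2) = 210.
Subtract solutions that violate a single cap (substitute x_i' = x_i − (cap_i+1)): x_1 ≥ 9 gives C(12,2) = 66; x_2 ≥ 7 gives C(14,2) = 91; x_3 ≥ 9 gives C(12,2) = 66. Together 223.
Add back pairs where two caps are both exceeded: 10 + 3 + 10 = 23.
By inclusion–exclusion the count is 210 − 223 + 23 = 10.

10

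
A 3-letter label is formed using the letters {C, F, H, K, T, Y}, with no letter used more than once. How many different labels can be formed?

Choose and order 3 of the 6 symbols: the first letter has 6 options, the next 5, then 4.
That product is 6 × 5 × 4 = 120.

120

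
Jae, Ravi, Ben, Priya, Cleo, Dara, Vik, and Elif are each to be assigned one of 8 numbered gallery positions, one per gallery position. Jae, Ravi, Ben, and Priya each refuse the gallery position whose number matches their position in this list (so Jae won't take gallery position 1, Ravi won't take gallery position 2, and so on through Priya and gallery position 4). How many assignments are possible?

Let Aᵢ (for 1 ≤ i ≤ 4) be the placements that put person i in their forbidden gallery position. Any j of these fix j positions, leaving (8−j)! ways to fill the rest, and there are C(4,j) ways to pick which j.
By inclusion–exclusion, the number of valid placements is Σ_{j=0}^{4} (−1)^j C(4,j)·(8−j)!.
Computing: 40320 − 20160 + 4320 − 480 + 24 = 24024.

24024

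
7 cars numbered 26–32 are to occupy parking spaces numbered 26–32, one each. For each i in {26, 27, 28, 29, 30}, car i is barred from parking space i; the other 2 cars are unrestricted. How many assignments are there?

2428

Let Aᵢ (for 26 ≤ i ≤ 30) be the placements that put car i in its forbidden parking space. Any j of these fix j positions, leaving (7−j)! ways to fill the rest, and there are C(5,j) ways to pick which j.
By inclusion–exclusion, the number of valid placements is Σ_{j=0}^{5} (−1)^j C(5,j)·(7−j)!.
Computing: 5040 − 3600 + 1200 − 240 + 30 − 2 = 2428.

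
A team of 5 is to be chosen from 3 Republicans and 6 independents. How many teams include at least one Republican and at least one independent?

With no constraint there are C(9,5) = 126 possible selections.
Selections missing a whole group: no Republicans → C(6,5) = 6; no independents → C(3,5) = 0.
Both groups omitted at once is impossible, so 126 − 6 = 120.

120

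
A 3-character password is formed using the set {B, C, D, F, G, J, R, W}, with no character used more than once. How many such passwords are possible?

336

Choose and order 3 of the 8 symbols: the first character has 8 options, the next 7, then 6.
That product is 8 × 7 × 6 = 336.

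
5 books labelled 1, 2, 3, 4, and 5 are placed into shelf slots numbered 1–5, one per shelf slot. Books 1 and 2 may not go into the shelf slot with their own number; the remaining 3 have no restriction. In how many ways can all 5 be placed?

78

Let Aᵢ (for i ∈ {1, 2}) be the placements that put book i in its forbidden shelf slot. Any j of these fix j positions, leaving (5−j)! ways to fill the rest, and there are C(2,j) ways to pick which j.
By inclusion–exclusion, the number of valid placements is Σ_{j=0}^{2} (−1)^j C(2,j)·(5−j)!.
Computing: 120 − 48 + 6 = 78.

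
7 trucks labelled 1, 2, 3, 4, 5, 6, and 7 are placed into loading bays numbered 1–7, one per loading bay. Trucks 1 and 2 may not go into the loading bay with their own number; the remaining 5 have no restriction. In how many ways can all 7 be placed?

3720

Let Aᵢ (for i ∈ {1, 2}) be the placements that put truck i in its forbidden loading bay. Any j of these fix j positions, leaving (7−j)! ways to fill the rest, and there are C(2,j) ways to pick which j.
By inclusion–exclusion, the number of valid placements is Σ_{j=0}^{2} (−1)^j C(2,j)·(7−j)!.
Computing: 5040 − 1440 + 120 = 3720.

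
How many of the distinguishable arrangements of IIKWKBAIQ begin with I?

10080

Fix I in the first position and arrange the remaining 8 letters.
Those 8 letters have I appearing twice and K appearing twice, giving (8)!/(2!·2!) = 10080.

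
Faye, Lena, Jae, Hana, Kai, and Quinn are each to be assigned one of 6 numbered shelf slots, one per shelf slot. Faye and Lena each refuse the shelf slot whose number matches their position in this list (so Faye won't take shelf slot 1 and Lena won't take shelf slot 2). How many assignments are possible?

Let Aᵢ (for i ∈ {1, 2}) be the placements that put person i in their forbidden shelf slot. Any j of these fix j positions, leaving (6−j)! ways to fill the rest, and there are C(2,j) ways to pick which j.
By inclusion–exclusion, the number of valid placements is Σ_{j=0}^{2} (−1)^j C(2,j)·(6−j)!.
Computing: 720 − 240 + 24 = 504.

504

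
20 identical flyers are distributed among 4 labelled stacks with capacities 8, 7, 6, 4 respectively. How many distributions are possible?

55

Ignoring the caps, the number of non-negative solutions to x_1+…+x_4 = 20 is C(23,3) = 1771.
Subtract solutions that violate a single cap (substitute x_i' = x_i − (cap_i+1)): x_1 ≥ 9 gives C(14,3) = 364; x_2 ≥ 8 gives C(15,3) = 455; x_3 ≥ 7 gives C(16,3) = 560; x_4 ≥ 5 gives C(18,3) = 816. Together 2195.
Add back pairs where two caps are both exceeded: 20 + 35 + 84 + 56 + 120 + 165 = 480.
Subtract triples: 0 + 0 + 0 + 1 = 1.
By inclusion–exclusion the count is 1771 − 2195 + 480 − 1 = 55.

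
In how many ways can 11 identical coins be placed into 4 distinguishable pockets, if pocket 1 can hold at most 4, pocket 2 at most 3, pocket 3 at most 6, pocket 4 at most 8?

126

Without the upper bounds there are C(14,3) = 364 ways to split 11 among 4 pockets.
Subtract solutions that violate a single cap (substitute x_i' = x_i − (cap_i+1)): x_1 ≥ 5 gives C(9,3) = 84; x_2 ≥ 4 gives C(10,3) = 120; x_3 ≥ 7 gives C(7,3) = 35; x_4 ≥ 9 gives C(5,3) = 10. Together 249.
Add back pairs where two caps are both exceeded: 10 + 0 + 0 + 1 + 0 + 0 = 11.
By inclusion–exclusion the count is 364 − 249 + 11 = 126.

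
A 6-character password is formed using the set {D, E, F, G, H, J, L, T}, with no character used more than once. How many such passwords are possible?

20160

With no repetition, fill the 6 characters in order: 8 choices, then 7, down to 3.
8 × 7 × 6 × 5 × 4 × 3 = 20160.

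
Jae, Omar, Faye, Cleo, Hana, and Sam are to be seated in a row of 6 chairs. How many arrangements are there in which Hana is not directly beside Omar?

480

Of the 6! = 720 arrangements, those with Hana and Omar adjacent number 2 × 5! = 240 (treat the pair as a block with 2 internal orders).
Complementary counting: 720 − 240 = 480.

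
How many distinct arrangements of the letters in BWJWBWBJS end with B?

1680

Fix B in the last position and arrange the remaining 8 letters.
Those 8 letters have B appearing twice, J appearing twice, and W appearing 3 times, giving (8)!/(3!·2!·2!) = 1680.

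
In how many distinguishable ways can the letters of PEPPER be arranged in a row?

60

PEPPER has 6 letters with E appearing twice and P appearing 3 times.
The number of distinct arrangements is 6!/(3!·2!) = 720/12 = 60.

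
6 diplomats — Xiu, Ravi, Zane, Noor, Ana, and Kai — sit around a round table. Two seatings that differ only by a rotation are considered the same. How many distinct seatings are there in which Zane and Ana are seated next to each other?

Treat {Zane, Ana} as one unit (2 internal orders) and seat the resulting 5 units around the table: (4)! circular arrangements.
So 2 × (4)! = 2 × 24 = 48.

48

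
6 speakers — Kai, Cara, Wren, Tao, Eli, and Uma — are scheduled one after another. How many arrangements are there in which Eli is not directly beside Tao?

480

There are 6! = 720 arrangements in all. If Eli and Tao are adjacent, merging them into one block gives 2·(5)! = 240 arrangements.
Complementary counting: 720 − 240 = 480.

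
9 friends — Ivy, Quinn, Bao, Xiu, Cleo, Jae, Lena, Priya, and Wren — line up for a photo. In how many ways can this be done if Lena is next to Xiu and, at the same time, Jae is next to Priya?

20160

Treat {Lena,Xiu} as one block (2 orders) and {Jae,Priya} as another (2 orders).
That leaves 7 units to arrange: 2 × 2 × 7! = 4 × 5040 = 20160.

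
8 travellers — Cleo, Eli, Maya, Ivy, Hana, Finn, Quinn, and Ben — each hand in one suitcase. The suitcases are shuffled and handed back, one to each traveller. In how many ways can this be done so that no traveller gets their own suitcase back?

This is the derangement count D_8: permutations of 8 items with no fixed point.
By inclusion–exclusion this is Σ_{j=0}^{8} (−1)^j C(8,j)·(8−j)!.
Computing: 40320 − 40320 + 20160 − 6720 + 1680 − 336 + 56 − 8 + 1 = 14833.

14833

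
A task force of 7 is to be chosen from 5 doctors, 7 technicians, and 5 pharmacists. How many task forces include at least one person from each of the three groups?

Unrestricted: C(17,7) = 19448 ways to pick any 7 of the 17.
Selections missing a whole group: no doctors → C(12,7) = 792; no technicians → C(10,7) = 120; no pharmacists → C(12,7) = 792.
Add back selections omitting two groups (i.e. drawn from a single group): C(5,7) + C(7,7) + C(5,7) = 1.
By inclusion–exclusion: 19448 − 1704 + 1 = 17745.

17745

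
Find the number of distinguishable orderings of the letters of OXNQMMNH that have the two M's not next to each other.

7560

There are 8!/(2!·2!) = 10080 arrangements of OXNQMMNH in total.
Arrangements with the M's together: treat MM as one letter, giving (7)!/(2!) = 2520.
Hence 10080 − 2520 = 7560.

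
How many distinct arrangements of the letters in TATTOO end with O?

20

Fix O in the last position and arrange the remaining 5 letters.
Those 5 letters have T appearing 3 times, giving (5)!/(3!) = 20.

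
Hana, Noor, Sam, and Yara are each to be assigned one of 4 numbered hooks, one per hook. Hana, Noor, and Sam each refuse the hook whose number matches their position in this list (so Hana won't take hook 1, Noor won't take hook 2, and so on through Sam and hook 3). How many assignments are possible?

Let Aᵢ (for i ∈ {1, 2, 3}) be the placements that put person i in their forbidden hook. Any j of these fix j positions, leaving (4−j)! ways to fill the rest, and there are C(3,j) ways to pick which j.
By inclusion–exclusion, the number of valid placements is Σ_{j=0}^{3} (−1)^j C(3,j)·(4−j)!.
Computing: 24 − 18 + 6 − 1 = 11.

11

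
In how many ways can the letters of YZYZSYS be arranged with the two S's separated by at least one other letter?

150

Total arrangements of YZYZSYS: 7!/(3!·2!·2!) = 210.
If the two S's are adjacent, glue them into one block, leaving 6 items to arrange: (6)!/(3!·2!) = 60 ways.
Subtracting, 210 − 60 = 150 arrangements keep the S's apart.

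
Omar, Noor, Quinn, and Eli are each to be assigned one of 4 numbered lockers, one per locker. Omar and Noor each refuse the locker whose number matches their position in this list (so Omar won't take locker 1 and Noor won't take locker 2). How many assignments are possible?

14

Let Aᵢ (for i ∈ {1, 2}) be the placements that put person i in their forbidden locker. Any j of these fix j positions, leaving (4−j)! ways to fill the rest, and there are C(2,j) ways to pick which j.
By inclusion–exclusion, the number of valid placements is Σ_{j=0}^{2} (−1)^j C(2,j)·(4−j)!.
Computing: 24 − 12 + 2 = 14.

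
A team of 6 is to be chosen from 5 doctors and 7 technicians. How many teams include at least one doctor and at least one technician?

With no constraint there are C(12,6) = 924 possible selections.
Selections missing a whole group: no doctors → C(7,6) = 7; no technicians → C(5,6) = 0.
Both groups omitted at once is impossible, so 924 − 7 = 917.

917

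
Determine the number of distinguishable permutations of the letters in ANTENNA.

ANTENNA has 7 letters with A appearing twice and N appearing 3 times.
The number of distinct arrangements is 7!/(3!·2!) = 5040/12 = 420.

420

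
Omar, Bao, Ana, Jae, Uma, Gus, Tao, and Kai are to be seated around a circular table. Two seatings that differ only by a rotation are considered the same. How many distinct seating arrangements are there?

Fix one person's seat to break rotational symmetry; the remaining 7 people can be arranged in (7)! = 5040 ways.

5040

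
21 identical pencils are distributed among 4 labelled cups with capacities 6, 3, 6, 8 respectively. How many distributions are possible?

By stars and bars, unrestricted non-negative solutions to x_1+…+x_4 = 21 number C(21+3,3) = 2024.
Subtract solutions that violate a single cap (substitute x_i' = x_i − (cap_i+1)): x_1 ≥ 7 gives C(17,3) = 680; x_2 ≥ 4 gives C(20,3) = 1140; x_3 ≥ 7 gives C(17,3) = 680; x_4 ≥ 9 gives C(15,3) = 455. Together 2955.
Add back pairs where two caps are both exceeded: 286 + 120 + 56 + 286 + 165 + 56 = 969.
Subtract triples: 20 + 4 + 0 + 4 = 28.
By inclusion–exclusion the count is 2024 − 2955 + 969 − 28 = 10.

10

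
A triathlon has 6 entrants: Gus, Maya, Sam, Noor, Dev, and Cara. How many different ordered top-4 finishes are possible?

360

There are 6 choices for 1st place, 5 for 2nd, and so on down to 3 for position 4.
That gives 6 × 5 × 4 × 3 = 360.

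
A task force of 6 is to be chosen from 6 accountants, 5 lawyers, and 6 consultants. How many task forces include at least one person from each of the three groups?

10530

Total 6-person selections from all 17: C(17,6) = 12376.
Selections missing a whole group: no accountants → C(11,6) = 462; no lawyers → C(12,6) = 924; no consultants → C(11,6) = 462.
Add back selections omitting two groups (i.e. drawn from a single group): C(6,6) + C(5,6) + C(6,6) = 2.
By inclusion–exclusion: 12376 − 1848 + 2 = 10530.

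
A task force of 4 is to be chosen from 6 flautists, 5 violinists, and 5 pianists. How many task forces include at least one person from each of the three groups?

975

Total 4-person selections from all 16: C(16,4) = 1820.
Subtract selections that omit an entire group: no flautists → C(10,4) = 210; no violinists → C(11,4) = 330; no pianists → C(11,4) = 330.
Add back selections omitting two groups (i.e. drawn from a single group): C(6,4) + C(5,4) + C(5,4) = 25.
By inclusion–exclusion: 1820 − 870 + 25 = 975.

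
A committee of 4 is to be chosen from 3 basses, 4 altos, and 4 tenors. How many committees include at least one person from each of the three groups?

192

Unrestricted: C(11,4) = 330 ways to pick any 4 of the 11.
Selections missing a whole group: no basses → C(8,4) = 70; no altos → C(7,4) = 35; no tenors → C(7,4) = 35.
Add back selections omitting two groups (i.e. drawn from a single group): C(3,4) + C(4,4) + C(4,4) = 2.
By inclusion–exclusion: 330 − 140 + 2 = 192.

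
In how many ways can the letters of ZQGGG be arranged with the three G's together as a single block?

Treat the 3 copies of G as a single block. The multiset to arrange is then {GGG, Q, Z}, 3 items in all.
All 3 items are distinct, so there are (3)! = 6 arrangements.

6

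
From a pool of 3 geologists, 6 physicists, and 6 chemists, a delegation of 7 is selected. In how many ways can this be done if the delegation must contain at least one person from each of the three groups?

With no constraint there are C(15,7) = 6435 possible selections.
Selections missing a whole group: no geologists → C(12,7) = 792; no physicists → C(9,7) = 36; no chemists → C(9,7) = 36.
Add back selections omitting two groups (i.e. drawn from a single group): C(3,7) + C(6,7) + C(6,7) = 0.
By inclusion–exclusion: 6435 − 864 + 0 = 5571.

5571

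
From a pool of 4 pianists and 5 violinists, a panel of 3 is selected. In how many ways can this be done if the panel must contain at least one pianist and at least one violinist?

70

Total 3-person selections from all 9: C(9,3) = 84.
Selections missing a whole group: no pianists → C(5,3) = 10; no violinists → C(4,3) = 4.
Both groups omitted at once is impossible, so 84 − 14 = 70.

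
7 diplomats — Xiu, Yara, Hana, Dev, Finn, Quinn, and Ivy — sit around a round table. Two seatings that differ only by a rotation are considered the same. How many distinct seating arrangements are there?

720

Fix one person's seat to break rotational symmetry; the remaining 6 people can be arranged in (6)! = 720 ways.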